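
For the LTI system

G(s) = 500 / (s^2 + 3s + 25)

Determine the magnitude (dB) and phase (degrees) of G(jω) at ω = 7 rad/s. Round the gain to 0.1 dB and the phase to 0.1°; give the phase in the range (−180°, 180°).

At s = jω = j7:
quadratic: (j7)² + 3·j7 + 25 = -24 + j21 → |·| ≈ 31.89, ∠ ≈ 138.81°
|G| = 500 / 31.89 ≈ 15.679
Gain = 20 log₁₀(15.679) ≈ 23.91 dB
∠G = 0.00° − 138.81° = -138.81°

23.9 dB, -138.8°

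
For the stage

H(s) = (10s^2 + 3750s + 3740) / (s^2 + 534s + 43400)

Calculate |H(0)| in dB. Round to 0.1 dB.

-21.3 dB

H(0) = 3740 / 43400 ≈ 0.086175
20 log₁₀(0.086175) ≈ -21.29 dB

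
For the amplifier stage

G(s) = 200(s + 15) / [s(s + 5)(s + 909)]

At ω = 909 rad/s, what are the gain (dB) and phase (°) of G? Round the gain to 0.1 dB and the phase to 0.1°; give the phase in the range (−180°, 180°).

-75.3 dB, -135.6°

At s = jω = j909:
zero (s+15): 15 + j909 → |·| = √(15²+909²) = √826506 ≈ 909.12, ∠ = arctan(909/15) ≈ 89.05°
pole (s+5): 5 + j909 → |·| = √(5²+909²) = √826306 ≈ 909.01, ∠ = arctan(909/5) ≈ 89.68°
pole (s+909): 909 + j909 → |·| = √(909²+909²) = √1652562 ≈ 1285.5, ∠ = arctan(909/909) ≈ 45.00°
pole at origin: |s| = 909, ∠ = 90.00° (in denominator)
|G| = 200 · 909.12 / 1.0622e+09 ≈ 0.00017118
Gain = 20 log₁₀(0.00017118) ≈ -75.33 dB
∠G = 89.05° − 224.68° = -135.63°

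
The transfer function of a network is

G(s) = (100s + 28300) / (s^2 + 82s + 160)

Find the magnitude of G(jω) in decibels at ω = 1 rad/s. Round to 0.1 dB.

44.0 dB

Substitute s = j1:
Numerator: 100(j1) + 28300 = 28300 + j100
Denominator: (j1)^2 + 82(j1) + 160 = 159 + j82
|N| = √(28300² + 100²) ≈ 28300, ∠N ≈ 0.20°
|D| = √(159² + 82²) ≈ 178.9, ∠D ≈ 27.28°
|G| = 28300 / 178.9 ≈ 158.19
Gain = 20 log₁₀(158.19) ≈ 43.98 dB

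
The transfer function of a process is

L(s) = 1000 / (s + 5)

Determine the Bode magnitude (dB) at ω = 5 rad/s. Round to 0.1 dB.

43.0 dB

Substitute s = j5:
Numerator: 1000 = 1000 + j0
Denominator: (j5) + 5 = 5 + j5
|N| = √(1000² + 0²) ≈ 1000, ∠N ≈ 0.00°
|D| = √(5² + 5²) ≈ 7.0711, ∠D ≈ 45.00°
|L| = 1000 / 7.0711 ≈ 141.42
Gain = 20 log₁₀(141.42) ≈ 43.01 dB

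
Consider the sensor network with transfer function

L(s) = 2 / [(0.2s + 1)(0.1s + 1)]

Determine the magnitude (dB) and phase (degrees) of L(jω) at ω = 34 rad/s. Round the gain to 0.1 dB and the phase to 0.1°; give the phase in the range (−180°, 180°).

At ω = 34 rad/s:
pole (1 + j34·0.2) = 1 + j6.8 → |·| ≈ 6.8731, ∠ ≈ 81.63°
pole (1 + j34·0.1) = 1 + j3.4 → |·| ≈ 3.544, ∠ ≈ 73.61°
|L| = 2 · 1 / (6.8731 · 3.544) ≈ 0.082108
Gain = 20 log₁₀(0.082108) ≈ -21.71 dB
∠L = (0°) − (81.63° + 73.61°) = -155.24°

-21.7 dB, -155.2°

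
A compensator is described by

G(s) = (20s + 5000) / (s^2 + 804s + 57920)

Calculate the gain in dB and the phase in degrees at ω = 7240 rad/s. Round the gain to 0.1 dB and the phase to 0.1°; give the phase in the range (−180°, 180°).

-51.2 dB, -85.6°

Substitute s = j7240:
Numerator: 20(j7240) + 5000 = 5000 + j144800
Denominator: (j7240)^2 + 804(j7240) + 57920 = -52359680 + j5820960
|N| = √(5000² + 144800²) ≈ 1.4489e+05, ∠N ≈ 88.02°
|D| = √(52359680² + 5820960²) ≈ 5.2682e+07, ∠D ≈ 173.66°
|G| = 1.4489e+05 / 5.2682e+07 ≈ 0.0027503
Gain = 20 log₁₀(0.0027503) ≈ -51.21 dB
∠G = 88.02° − 173.66° = -85.64°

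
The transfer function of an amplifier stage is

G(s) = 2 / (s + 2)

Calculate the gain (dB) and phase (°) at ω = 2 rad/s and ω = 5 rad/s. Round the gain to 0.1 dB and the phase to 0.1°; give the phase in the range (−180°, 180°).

ω = 2: -3.0 dB, -45.0°; ω = 5: -8.6 dB, -68.2°

Substitute s = j2:
Numerator: 2 = 2 + j0
Denominator: (j2) + 2 = 2 + j2
|N| = √(2² + 0²) ≈ 2, ∠N ≈ 0.00°
|D| = √(2² + 2²) ≈ 2.8284, ∠D ≈ 45.00°
|G| = 2 / 2.8284 ≈ 0.70711
Gain = 20 log₁₀(0.70711) ≈ -3.01 dB
∠G = 0.00° − 45.00° = -45.00°

Substitute s = j5:
Numerator: 2 = 2 + j0
Denominator: (j5) + 2 = 2 + j5
|N| = √(2² + 0²) ≈ 2, ∠N ≈ 0.00°
|D| = √(2² + 5²) ≈ 5.3852, ∠D ≈ 68.20°
|G| = 2 / 5.3852 ≈ 0.37139
Gain = 20 log₁₀(0.37139) ≈ -8.60 dB
∠G = 0.00° − 68.20° = -68.20°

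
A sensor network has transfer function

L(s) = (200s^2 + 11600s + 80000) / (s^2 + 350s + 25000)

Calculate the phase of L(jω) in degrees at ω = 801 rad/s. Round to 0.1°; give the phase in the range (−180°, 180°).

20.3°

Substitute s = j801:
Numerator: 200(j801)^2 + 11600(j801) + 80000 = -128240200 + j9291600
Denominator: (j801)^2 + 350(j801) + 25000 = -616601 + j280350
|N| = √(128240200² + 9291600²) ≈ 1.2858e+08, ∠N ≈ 175.86°
|D| = √(616601² + 280350²) ≈ 6.7734e+05, ∠D ≈ 155.55°
∠L = 175.86° − 155.55° = 20.31°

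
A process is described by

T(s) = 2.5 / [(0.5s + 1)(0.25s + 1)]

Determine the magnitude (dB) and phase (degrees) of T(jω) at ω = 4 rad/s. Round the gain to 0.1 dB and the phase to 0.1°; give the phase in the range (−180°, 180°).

At ω = 4 rad/s:
pole (1 + j4·0.5) = 1 + j2 → |·| ≈ 2.2361, ∠ ≈ 63.43°
pole (1 + j4·0.25) = 1 + j1 → |·| ≈ 1.4142, ∠ ≈ 45.00°
|T| = 2.5 · 1 / (2.2361 · 1.4142) ≈ 0.79057
Gain = 20 log₁₀(0.79057) ≈ -2.04 dB
∠T = (0°) − (63.43° + 45.00°) = -108.43°

-2.0 dB, -108.4°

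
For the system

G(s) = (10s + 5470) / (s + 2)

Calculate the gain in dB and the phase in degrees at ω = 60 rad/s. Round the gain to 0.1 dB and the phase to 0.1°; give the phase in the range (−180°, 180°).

Substitute s = j60:
Numerator: 10(j60) + 5470 = 5470 + j600
Denominator: (j60) + 2 = 2 + j60
|N| = √(5470² + 600²) ≈ 5502.8, ∠N ≈ 6.26°
|D| = √(2² + 60²) ≈ 60.033, ∠D ≈ 88.09°
|G| = 5502.8 / 60.033 ≈ 91.663
Gain = 20 log₁₀(91.663) ≈ 39.24 dB
∠G = 6.26° − 88.09° = -81.83°

39.2 dB, -81.8°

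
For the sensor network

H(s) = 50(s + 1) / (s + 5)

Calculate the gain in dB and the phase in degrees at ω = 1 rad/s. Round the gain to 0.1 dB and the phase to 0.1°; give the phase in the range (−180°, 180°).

At s = jω = j1:
zero (s+1): 1 + j1 → |·| = √(1²+1²) = √2 ≈ 1.4142, ∠ = arctan(1/1) ≈ 45.00°
pole (s+5): 5 + j1 → |·| = √(5²+1²) = √26 ≈ 5.099, ∠ = arctan(1/5) ≈ 11.31°
|H| = 50 · 1.4142 / 5.099 ≈ 13.867
Gain = 20 log₁₀(13.867) ≈ 22.84 dB
∠H = 45.00° − 11.31° = 33.69°

22.8 dB, 33.7°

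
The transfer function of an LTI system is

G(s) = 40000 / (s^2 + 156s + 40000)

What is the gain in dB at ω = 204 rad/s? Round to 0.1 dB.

2.0 dB

At s = jω = j204:
quadratic: (j204)² + 156·j204 + 40000 = -1616 + j31824 → |·| ≈ 31865, ∠ ≈ 92.91°
|G| = 40000 / 31865 ≈ 1.2553
Gain = 20 log₁₀(1.2553) ≈ 1.97 dB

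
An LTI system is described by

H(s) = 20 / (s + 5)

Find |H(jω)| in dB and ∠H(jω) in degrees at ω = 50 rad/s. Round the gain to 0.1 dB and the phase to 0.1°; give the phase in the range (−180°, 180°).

-8.0 dB, -84.3°

At s = jω = j50:
pole (s+5): 5 + j50 → |·| = √(5²+50²) = √2525 ≈ 50.249, ∠ = arctan(50/5) ≈ 84.29°
|H| = 20 / 50.249 ≈ 0.39802
Gain = 20 log₁₀(0.39802) ≈ -8.00 dB
∠H = 0.00° − 84.29° = -84.29°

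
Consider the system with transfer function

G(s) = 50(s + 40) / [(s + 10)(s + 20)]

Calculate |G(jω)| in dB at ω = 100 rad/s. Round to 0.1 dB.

At s = jω = j100:
zero (s+40): 40 + j100 → |·| = √(40²+100²) = √11600 ≈ 107.7, ∠ = arctan(100/40) ≈ 68.20°
pole (s+10): 10 + j100 → |·| = √(10²+100²) = √10100 ≈ 100.5, ∠ = arctan(100/10) ≈ 84.29°
pole (s+20): 20 + j100 → |·| = √(20²+100²) = √10400 ≈ 101.98, ∠ = arctan(100/20) ≈ 78.69°
|G| = 50 · 107.7 / 10249 ≈ 0.52542
Gain = 20 log₁₀(0.52542) ≈ -5.59 dB

-5.6 dB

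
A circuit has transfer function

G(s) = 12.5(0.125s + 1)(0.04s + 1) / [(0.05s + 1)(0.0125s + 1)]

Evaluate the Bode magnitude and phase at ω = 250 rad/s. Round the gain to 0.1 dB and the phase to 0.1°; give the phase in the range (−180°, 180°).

39.6 dB, 14.8°

At ω = 250 rad/s:
zero (1 + j250·0.125) = 1 + j31.25 → |·| ≈ 31.266, ∠ ≈ 88.17°
zero (1 + j250·0.04) = 1 + j10 → |·| ≈ 10.05, ∠ ≈ 84.29°
pole (1 + j250·0.05) = 1 + j12.5 → |·| ≈ 12.54, ∠ ≈ 85.43°
pole (1 + j250·0.0125) = 1 + j3.125 → |·| ≈ 3.2811, ∠ ≈ 72.26°
|G| = 12.5 · 31.266 · 10.05 / (12.54 · 3.2811) ≈ 95.462
Gain = 20 log₁₀(95.462) ≈ 39.60 dB
∠G = (88.17° + 84.29°) − (85.43° + 72.26°) = 14.77°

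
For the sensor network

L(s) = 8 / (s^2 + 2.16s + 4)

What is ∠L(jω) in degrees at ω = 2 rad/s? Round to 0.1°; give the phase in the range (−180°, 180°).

At s = jω = j2:
quadratic: (j2)² + 2.16·j2 + 4 = 0 + j4.32 → |·| ≈ 4.32, ∠ ≈ 90.00°
∠L = 0.00° − 90.00° = -90.00°

-90.0°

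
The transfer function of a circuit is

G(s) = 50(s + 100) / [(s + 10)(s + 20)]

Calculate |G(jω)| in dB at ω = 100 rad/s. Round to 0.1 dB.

At s = jω = j100:
zero (s+100): 100 + j100 → |·| = √(100²+100²) = √20000 ≈ 141.42, ∠ = arctan(100/100) ≈ 45.00°
pole (s+10): 10 + j100 → |·| = √(10²+100²) = √10100 ≈ 100.5, ∠ = arctan(100/10) ≈ 84.29°
pole (s+20): 20 + j100 → |·| = √(20²+100²) = √10400 ≈ 101.98, ∠ = arctan(100/20) ≈ 78.69°
|G| = 50 · 141.42 / 10249 ≈ 0.68992
Gain = 20 log₁₀(0.68992) ≈ -3.22 dB

-3.2 dB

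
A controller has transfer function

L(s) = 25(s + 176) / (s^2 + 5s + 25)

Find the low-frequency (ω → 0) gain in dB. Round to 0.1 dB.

44.9 dB

L(0) = 25·176 / 25 = 176
20 log₁₀(176) ≈ 44.91 dB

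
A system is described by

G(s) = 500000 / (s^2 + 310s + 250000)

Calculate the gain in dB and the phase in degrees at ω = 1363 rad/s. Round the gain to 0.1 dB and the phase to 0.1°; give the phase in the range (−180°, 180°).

-10.4 dB, -165.3°

At s = jω = j1363:
quadratic: (j1363)² + 310·j1363 + 250000 = -1607769 + j422530 → |·| ≈ 1.6624e+06, ∠ ≈ 165.28°
|G| = 500000 / 1.6624e+06 ≈ 0.30077
Gain = 20 log₁₀(0.30077) ≈ -10.44 dB
∠G = 0.00° − 165.28° = -165.28°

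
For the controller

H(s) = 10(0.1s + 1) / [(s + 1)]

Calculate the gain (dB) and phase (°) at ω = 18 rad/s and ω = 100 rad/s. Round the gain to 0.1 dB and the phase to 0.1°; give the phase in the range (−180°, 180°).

ω = 18: 1.2 dB, -25.9°; ω = 100: 0.0 dB, -5.1°

At ω = 18 rad/s:
zero (1 + j18·0.1) = 1 + j1.8 → |·| ≈ 2.0591, ∠ ≈ 60.95°
pole (1 + j18·1) = 1 + j18 → |·| ≈ 18.028, ∠ ≈ 86.82°
|H| = 10 · 2.0591 / (18.028) ≈ 1.1422
Gain = 20 log₁₀(1.1422) ≈ 1.15 dB
∠H = (60.95°) − (86.82°) = -25.87°

At ω = 100 rad/s:
zero (1 + j100·0.1) = 1 + j10 → |·| ≈ 10.05, ∠ ≈ 84.29°
pole (1 + j100·1) = 1 + j100 → |·| ≈ 100, ∠ ≈ 89.43°
|H| = 10 · 10.05 / (100) ≈ 1.005
Gain = 20 log₁₀(1.005) ≈ 0.04 dB
∠H = (84.29°) − (89.43°) = -5.14°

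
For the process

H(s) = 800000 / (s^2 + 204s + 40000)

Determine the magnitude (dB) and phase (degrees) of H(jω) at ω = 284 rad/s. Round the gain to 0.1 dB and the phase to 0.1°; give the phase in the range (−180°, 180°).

At s = jω = j284:
quadratic: (j284)² + 204·j284 + 40000 = -40656 + j57936 → |·| ≈ 70778, ∠ ≈ 125.06°
|H| = 800000 / 70778 ≈ 11.303
Gain = 20 log₁₀(11.303) ≈ 21.06 dB
∠H = 0.00° − 125.06° = -125.06°

21.1 dB, -125.1°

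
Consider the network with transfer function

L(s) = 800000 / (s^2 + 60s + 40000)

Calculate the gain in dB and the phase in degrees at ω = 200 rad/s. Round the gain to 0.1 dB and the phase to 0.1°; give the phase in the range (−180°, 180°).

At s = jω = j200:
quadratic: (j200)² + 60·j200 + 40000 = 0 + j12000 → |·| ≈ 12000, ∠ ≈ 90.00°
|L| = 800000 / 12000 ≈ 66.667
Gain = 20 log₁₀(66.667) ≈ 36.48 dB
∠L = 0.00° − 90.00° = -90.00°

36.5 dB, -90.0°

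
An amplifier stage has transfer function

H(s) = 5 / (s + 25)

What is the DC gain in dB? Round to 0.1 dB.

H(0) = 5 / 25 = 0.2
20 log₁₀(0.2) ≈ -13.98 dB

-14.0 dB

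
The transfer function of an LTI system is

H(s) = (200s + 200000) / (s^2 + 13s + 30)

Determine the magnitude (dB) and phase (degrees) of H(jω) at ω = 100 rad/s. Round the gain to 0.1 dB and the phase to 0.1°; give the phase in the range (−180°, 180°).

26.0 dB, -166.9°

Substitute s = j100:
Numerator: 200(j100) + 200000 = 200000 + j20000
Denominator: (j100)^2 + 13(j100) + 30 = -9970 + j1300
|N| = √(200000² + 20000²) ≈ 2.01e+05, ∠N ≈ 5.71°
|D| = √(9970² + 1300²) ≈ 10054, ∠D ≈ 172.57°
|H| = 2.01e+05 / 10054 ≈ 19.992
Gain = 20 log₁₀(19.992) ≈ 26.02 dB
∠H = 5.71° − 172.57° = -166.86°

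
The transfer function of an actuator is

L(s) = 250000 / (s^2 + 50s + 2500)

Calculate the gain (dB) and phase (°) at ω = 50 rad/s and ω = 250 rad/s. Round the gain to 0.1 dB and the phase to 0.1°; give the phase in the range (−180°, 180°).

At s = jω = j50:
quadratic: (j50)² + 50·j50 + 2500 = 0 + j2500 → |·| ≈ 2500, ∠ ≈ 90.00°
|L| = 250000 / 2500 ≈ 100
Gain = 20 log₁₀(100) ≈ 40.00 dB
∠L = 0.00° − 90.00° = -90.00°

At s = jω = j250:
quadratic: (j250)² + 50·j250 + 2500 = -60000 + j12500 → |·| ≈ 61288, ∠ ≈ 168.23°
|L| = 250000 / 61288 ≈ 4.0791
Gain = 20 log₁₀(4.0791) ≈ 12.21 dB
∠L = 0.00° − 168.23° = -168.23°

ω = 50: 40.0 dB, -90.0°; ω = 250: 12.2 dB, -168.2°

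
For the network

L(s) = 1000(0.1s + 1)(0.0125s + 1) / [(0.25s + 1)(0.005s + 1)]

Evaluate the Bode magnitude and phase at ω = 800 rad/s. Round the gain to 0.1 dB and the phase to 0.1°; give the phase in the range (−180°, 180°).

59.8 dB, 7.9°

At ω = 800 rad/s:
zero (1 + j800·0.1) = 1 + j80 → |·| ≈ 80.006, ∠ ≈ 89.28°
zero (1 + j800·0.0125) = 1 + j10 → |·| ≈ 10.05, ∠ ≈ 84.29°
pole (1 + j800·0.25) = 1 + j200 → |·| ≈ 200, ∠ ≈ 89.71°
pole (1 + j800·0.005) = 1 + j4 → |·| ≈ 4.1231, ∠ ≈ 75.96°
|L| = 1000 · 80.006 · 10.05 / (200 · 4.1231) ≈ 975.07
Gain = 20 log₁₀(975.07) ≈ 59.78 dB
∠L = (89.28° + 84.29°) − (89.71° + 75.96°) = 7.90°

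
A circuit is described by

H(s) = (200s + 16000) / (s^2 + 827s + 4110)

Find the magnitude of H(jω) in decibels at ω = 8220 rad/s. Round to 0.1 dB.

Substitute s = j8220:
Numerator: 200(j8220) + 16000 = 16000 + j1644000
Denominator: (j8220)^2 + 827(j8220) + 4110 = -67564290 + j6797940
|N| = √(16000² + 1644000²) ≈ 1.6441e+06, ∠N ≈ 89.44°
|D| = √(67564290² + 6797940²) ≈ 6.7905e+07, ∠D ≈ 174.25°
|H| = 1.6441e+06 / 6.7905e+07 ≈ 0.024212
Gain = 20 log₁₀(0.024212) ≈ -32.32 dB

-32.3 dB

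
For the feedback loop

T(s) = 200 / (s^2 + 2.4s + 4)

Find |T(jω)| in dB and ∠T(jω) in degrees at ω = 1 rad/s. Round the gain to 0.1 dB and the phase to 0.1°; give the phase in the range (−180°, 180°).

34.3 dB, -38.7°

At s = jω = j1:
quadratic: (j1)² + 2.4·j1 + 4 = 3 + j2.4 → |·| ≈ 3.8419, ∠ ≈ 38.66°
|T| = 200 / 3.8419 ≈ 52.058
Gain = 20 log₁₀(52.058) ≈ 34.33 dB
∠T = 0.00° − 38.66° = -38.66°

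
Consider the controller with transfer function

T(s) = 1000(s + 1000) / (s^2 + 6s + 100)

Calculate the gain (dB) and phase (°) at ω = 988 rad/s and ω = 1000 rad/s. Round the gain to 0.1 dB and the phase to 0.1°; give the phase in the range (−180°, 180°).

ω = 988: 3.2 dB, -135.0°; ω = 1000: 3.0 dB, -134.7°

At s = jω = j988:
zero (s+1000): 1000 + j988 → |·| = √(1000²+988²) = √1976144 ≈ 1405.8, ∠ = arctan(988/1000) ≈ 44.65°
quadratic: (j988)² + 6·j988 + 100 = -976044 + j5928 → |·| ≈ 9.7606e+05, ∠ ≈ 179.65°
|T| = 1000 · 1405.8 / 9.7606e+05 ≈ 1.4403
Gain = 20 log₁₀(1.4403) ≈ 3.17 dB
∠T = 44.65° − 179.65° = -135.00°

At s = jω = j1000:
zero (s+1000): 1000 + j1000 → |·| = √(1000²+1000²) = √2000000 ≈ 1414.2, ∠ = arctan(1000/1000) ≈ 45.00°
quadratic: (j1000)² + 6·j1000 + 100 = -999900 + j6000 → |·| ≈ 9.9992e+05, ∠ ≈ 179.66°
|T| = 1000 · 1414.2 / 9.9992e+05 ≈ 1.4143
Gain = 20 log₁₀(1.4143) ≈ 3.01 dB
∠T = 45.00° − 179.66° = -134.66°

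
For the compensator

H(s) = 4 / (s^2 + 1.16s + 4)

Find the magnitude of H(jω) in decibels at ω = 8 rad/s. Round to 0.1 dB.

-23.6 dB

At s = jω = j8:
quadratic: (j8)² + 1.16·j8 + 4 = -60 + j9.28 → |·| ≈ 60.713, ∠ ≈ 171.21°
|H| = 4 / 60.713 ≈ 0.065884
Gain = 20 log₁₀(0.065884) ≈ -23.62 dB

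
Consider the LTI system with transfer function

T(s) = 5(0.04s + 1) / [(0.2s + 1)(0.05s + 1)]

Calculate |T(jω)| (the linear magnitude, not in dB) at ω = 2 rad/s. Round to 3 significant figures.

At ω = 2 rad/s:
zero (1 + j2·0.04) = 1 + j0.08 → |·| ≈ 1.0032, ∠ ≈ 4.57°
pole (1 + j2·0.2) = 1 + j0.4 → |·| ≈ 1.077, ∠ ≈ 21.80°
pole (1 + j2·0.05) = 1 + j0.1 → |·| ≈ 1.005, ∠ ≈ 5.71°
|T| = 5 · 1.0032 / (1.077 · 1.005) ≈ 4.6342

4.63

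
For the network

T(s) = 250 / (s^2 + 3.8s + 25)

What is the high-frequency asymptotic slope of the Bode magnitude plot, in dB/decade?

Each pole contributes −20 dB/decade at high frequency; each zero contributes +20 dB/decade.
Net: 0 zero(s) − 2 pole(s) → -40 dB/decade.

-40 dB/decade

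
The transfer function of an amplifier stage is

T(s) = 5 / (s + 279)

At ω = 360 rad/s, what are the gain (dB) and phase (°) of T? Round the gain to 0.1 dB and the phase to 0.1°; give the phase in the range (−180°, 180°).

-39.2 dB, -52.2°

At s = jω = j360:
pole (s+279): 279 + j360 → |·| = √(279²+360²) = √207441 ≈ 455.46, ∠ = arctan(360/279) ≈ 52.22°
|T| = 5 / 455.46 ≈ 0.010978
Gain = 20 log₁₀(0.010978) ≈ -39.19 dB
∠T = 0.00° − 52.22° = -52.22°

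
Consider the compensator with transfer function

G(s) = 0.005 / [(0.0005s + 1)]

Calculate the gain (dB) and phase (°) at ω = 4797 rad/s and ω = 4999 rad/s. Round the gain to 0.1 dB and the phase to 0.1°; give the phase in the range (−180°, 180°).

At ω = 4797 rad/s:
pole (1 + j4797·0.0005) = 1 + j2.3985 → |·| ≈ 2.5986, ∠ ≈ 67.37°
|G| = 0.005 · 1 / (2.5986) ≈ 0.0019241
Gain = 20 log₁₀(0.0019241) ≈ -54.32 dB
∠G = (0°) − (67.37°) = -67.37°

At ω = 4999 rad/s:
pole (1 + j4999·0.0005) = 1 + j2.4995 → |·| ≈ 2.6921, ∠ ≈ 68.19°
|G| = 0.005 · 1 / (2.6921) ≈ 0.0018573
Gain = 20 log₁₀(0.0018573) ≈ -54.62 dB
∠G = (0°) − (68.19°) = -68.19°

ω = 4797: -54.3 dB, -67.4°; ω = 4999: -54.6 dB, -68.2°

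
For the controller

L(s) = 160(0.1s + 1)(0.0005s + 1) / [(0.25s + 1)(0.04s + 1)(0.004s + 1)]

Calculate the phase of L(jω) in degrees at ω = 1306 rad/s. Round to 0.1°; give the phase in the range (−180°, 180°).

-135.2°

At ω = 1306 rad/s:
zero (1 + j1306·0.1) = 1 + j130.6 → |·| ≈ 130.6, ∠ ≈ 89.56°
zero (1 + j1306·0.0005) = 1 + j0.653 → |·| ≈ 1.1943, ∠ ≈ 33.14°
pole (1 + j1306·0.25) = 1 + j326.5 → |·| ≈ 326.5, ∠ ≈ 89.82°
pole (1 + j1306·0.04) = 1 + j52.24 → |·| ≈ 52.25, ∠ ≈ 88.90°
pole (1 + j1306·0.004) = 1 + j5.224 → |·| ≈ 5.3189, ∠ ≈ 79.16°
∠L = (89.56° + 33.14°) − (89.82° + 88.90° + 79.16°) = -135.18°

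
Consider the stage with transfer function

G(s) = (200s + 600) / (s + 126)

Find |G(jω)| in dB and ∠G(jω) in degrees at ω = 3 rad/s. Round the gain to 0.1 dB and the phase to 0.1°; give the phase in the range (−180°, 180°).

16.6 dB, 43.6°

Substitute s = j3:
Numerator: 200(j3) + 600 = 600 + j600
Denominator: (j3) + 126 = 126 + j3
|N| = √(600² + 600²) ≈ 848.53, ∠N ≈ 45.00°
|D| = √(126² + 3²) ≈ 126.04, ∠D ≈ 1.36°
|G| = 848.53 / 126.04 ≈ 6.7322
Gain = 20 log₁₀(6.7322) ≈ 16.56 dB
∠G = 45.00° − 1.36° = 43.64°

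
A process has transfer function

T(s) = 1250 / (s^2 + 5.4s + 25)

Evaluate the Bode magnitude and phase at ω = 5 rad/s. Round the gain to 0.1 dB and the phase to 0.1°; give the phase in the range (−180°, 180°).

33.3 dB, -90.0°

At s = jω = j5:
quadratic: (j5)² + 5.4·j5 + 25 = 0 + j27 → |·| ≈ 27, ∠ ≈ 90.00°
|T| = 1250 / 27 ≈ 46.296
Gain = 20 log₁₀(46.296) ≈ 33.31 dB
∠T = 0.00° − 90.00° = -90.00°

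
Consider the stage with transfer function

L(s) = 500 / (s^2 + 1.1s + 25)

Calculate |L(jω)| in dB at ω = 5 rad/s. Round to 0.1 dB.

39.2 dB

At s = jω = j5:
quadratic: (j5)² + 1.1·j5 + 25 = 0 + j5.5 → |·| ≈ 5.5, ∠ ≈ 90.00°
|L| = 500 / 5.5 ≈ 90.909
Gain = 20 log₁₀(90.909) ≈ 39.17 dB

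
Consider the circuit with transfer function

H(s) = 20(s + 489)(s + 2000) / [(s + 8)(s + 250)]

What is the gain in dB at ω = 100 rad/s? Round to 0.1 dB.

At s = jω = j100:
zero (s+489): 489 + j100 → |·| = √(489²+100²) = √249121 ≈ 499.12, ∠ = arctan(100/489) ≈ 11.56°
zero (s+2000): 2000 + j100 → |·| = √(2000²+100²) = √4010000 ≈ 2002.5, ∠ = arctan(100/2000) ≈ 2.86°
pole (s+8): 8 + j100 → |·| = √(8²+100²) = √10064 ≈ 100.32, ∠ = arctan(100/8) ≈ 85.43°
pole (s+250): 250 + j100 → |·| = √(250²+100²) = √72500 ≈ 269.26, ∠ = arctan(100/250) ≈ 21.80°
|H| = 20 · 9.9949e+05 / 27012 ≈ 740.03
Gain = 20 log₁₀(740.03) ≈ 57.38 dB

57.4 dB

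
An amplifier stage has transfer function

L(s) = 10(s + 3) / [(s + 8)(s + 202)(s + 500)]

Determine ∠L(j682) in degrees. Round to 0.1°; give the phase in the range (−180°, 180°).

At s = jω = j682:
zero (s+3): 3 + j682 → |·| = √(3²+682²) = √465133 ≈ 682.01, ∠ = arctan(682/3) ≈ 89.75°
pole (s+8): 8 + j682 → |·| = √(8²+682²) = √465188 ≈ 682.05, ∠ = arctan(682/8) ≈ 89.33°
pole (s+202): 202 + j682 → |·| = √(202²+682²) = √505928 ≈ 711.29, ∠ = arctan(682/202) ≈ 73.50°
pole (s+500): 500 + j682 → |·| = √(500²+682²) = √715124 ≈ 845.65, ∠ = arctan(682/500) ≈ 53.75°
∠L = 89.75° − 216.58° = -126.83°

-126.8°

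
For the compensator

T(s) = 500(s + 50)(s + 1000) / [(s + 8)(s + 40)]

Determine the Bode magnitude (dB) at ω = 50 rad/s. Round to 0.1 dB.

At s = jω = j50:
zero (s+50): 50 + j50 → |·| = √(50²+50²) = √5000 ≈ 70.711, ∠ = arctan(50/50) ≈ 45.00°
zero (s+1000): 1000 + j50 → |·| = √(1000²+50²) = √1002500 ≈ 1001.2, ∠ = arctan(50/1000) ≈ 2.86°
pole (s+8): 8 + j50 → |·| = √(8²+50²) = √2564 ≈ 50.636, ∠ = arctan(50/8) ≈ 80.91°
pole (s+40): 40 + j50 → |·| = √(40²+50²) = √4100 ≈ 64.031, ∠ = arctan(50/40) ≈ 51.34°
|T| = 500 · 70796 / 3242.3 ≈ 10918
Gain = 20 log₁₀(10918) ≈ 80.76 dB

80.8 dB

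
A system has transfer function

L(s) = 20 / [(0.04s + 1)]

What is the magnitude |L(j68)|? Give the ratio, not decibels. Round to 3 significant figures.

6.90

At ω = 68 rad/s:
pole (1 + j68·0.04) = 1 + j2.72 → |·| ≈ 2.898, ∠ ≈ 69.81°
|L| = 20 · 1 / (2.898) ≈ 6.9013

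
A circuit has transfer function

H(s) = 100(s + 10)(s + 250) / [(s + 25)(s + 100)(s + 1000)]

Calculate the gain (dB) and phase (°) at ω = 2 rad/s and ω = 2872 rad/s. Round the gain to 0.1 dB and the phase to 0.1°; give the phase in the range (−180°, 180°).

ω = 2: -19.9 dB, 5.9°; ω = 2872: -29.6 dB, -73.5°

At s = jω = j2:
zero (s+10): 10 + j2 → |·| = √(10²+2²) = √104 ≈ 10.198, ∠ = arctan(2/10) ≈ 11.31°
zero (s+250): 250 + j2 → |·| = √(250²+2²) = √62504 ≈ 250.01, ∠ = arctan(2/250) ≈ 0.46°
pole (s+25): 25 + j2 → |·| = √(25²+2²) = √629 ≈ 25.08, ∠ = arctan(2/25) ≈ 4.57°
pole (s+100): 100 + j2 → |·| = √(100²+2²) = √10004 ≈ 100.02, ∠ = arctan(2/100) ≈ 1.15°
pole (s+1000): 1000 + j2 → |·| = √(1000²+2²) = √1000004 ≈ 1000, ∠ = arctan(2/1000) ≈ 0.11°
|H| = 100 · 2549.6 / 2.5085e+06 ≈ 0.10164
Gain = 20 log₁₀(0.10164) ≈ -19.86 dB
∠H = 11.77° − 5.83° = 5.94°

At s = jω = j2872:
zero (s+10): 10 + j2872 → |·| = √(10²+2872²) = √8248484 ≈ 2872, ∠ = arctan(2872/10) ≈ 89.80°
zero (s+250): 250 + j2872 → |·| = √(250²+2872²) = √8310884 ≈ 2882.9, ∠ = arctan(2872/250) ≈ 85.03°
pole (s+25): 25 + j2872 → |·| = √(25²+2872²) = √8249009 ≈ 2872.1, ∠ = arctan(2872/25) ≈ 89.50°
pole (s+100): 100 + j2872 → |·| = √(100²+2872²) = √8258384 ≈ 2873.7, ∠ = arctan(2872/100) ≈ 88.01°
pole (s+1000): 1000 + j2872 → |·| = √(1000²+2872²) = √9248384 ≈ 3041.1, ∠ = arctan(2872/1000) ≈ 70.80°
|H| = 100 · 8.2797e+06 / 2.51e+10 ≈ 0.032987
Gain = 20 log₁₀(0.032987) ≈ -29.63 dB
∠H = 174.83° − 248.31° = -73.48°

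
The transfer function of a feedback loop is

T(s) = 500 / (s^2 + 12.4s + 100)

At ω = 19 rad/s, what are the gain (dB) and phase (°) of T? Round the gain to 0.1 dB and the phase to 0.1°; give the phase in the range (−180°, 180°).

3.1 dB, -137.9°

At s = jω = j19:
quadratic: (j19)² + 12.4·j19 + 100 = -261 + j235.6 → |·| ≈ 351.61, ∠ ≈ 137.93°
|T| = 500 / 351.61 ≈ 1.422
Gain = 20 log₁₀(1.422) ≈ 3.06 dB
∠T = 0.00° − 137.93° = -137.93°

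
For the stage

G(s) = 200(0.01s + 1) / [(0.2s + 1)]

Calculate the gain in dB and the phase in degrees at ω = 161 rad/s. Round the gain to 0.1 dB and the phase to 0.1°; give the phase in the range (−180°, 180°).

At ω = 161 rad/s:
zero (1 + j161·0.01) = 1 + j1.61 → |·| ≈ 1.8953, ∠ ≈ 58.15°
pole (1 + j161·0.2) = 1 + j32.2 → |·| ≈ 32.216, ∠ ≈ 88.22°
|G| = 200 · 1.8953 / (32.216) ≈ 11.766
Gain = 20 log₁₀(11.766) ≈ 21.41 dB
∠G = (58.15°) − (88.22°) = -30.07°

21.4 dB, -30.1°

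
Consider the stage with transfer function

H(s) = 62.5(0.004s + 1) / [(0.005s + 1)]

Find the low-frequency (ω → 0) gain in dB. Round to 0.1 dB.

35.9 dB

H(0) = 62.5 · 1 / 1 = 62.5
20 log₁₀(62.5) ≈ 35.92 dB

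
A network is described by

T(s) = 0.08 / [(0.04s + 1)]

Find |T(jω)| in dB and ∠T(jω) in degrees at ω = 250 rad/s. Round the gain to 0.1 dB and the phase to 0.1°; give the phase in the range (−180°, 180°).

At ω = 250 rad/s:
pole (1 + j250·0.04) = 1 + j10 → |·| ≈ 10.05, ∠ ≈ 84.29°
|T| = 0.08 · 1 / (10.05) ≈ 0.0079602
Gain = 20 log₁₀(0.0079602) ≈ -41.98 dB
∠T = (0°) − (84.29°) = -84.29°

-42.0 dB, -84.3°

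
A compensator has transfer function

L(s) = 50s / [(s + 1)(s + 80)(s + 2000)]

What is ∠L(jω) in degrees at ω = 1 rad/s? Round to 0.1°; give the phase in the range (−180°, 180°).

At s = jω = j1:
zero at origin: s = j1 → |·| = 1, ∠ = 90.00°
pole (s+1): 1 + j1 → |·| = √(1²+1²) = √2 ≈ 1.4142, ∠ = arctan(1/1) ≈ 45.00°
pole (s+80): 80 + j1 → |·| = √(80²+1²) = √6401 ≈ 80.006, ∠ = arctan(1/80) ≈ 0.72°
pole (s+2000): 2000 + j1 → |·| = √(2000²+1²) = √4000001 ≈ 2000, ∠ = arctan(1/2000) ≈ 0.03°
∠L = 90.00° − 45.75° = 44.25°

44.3°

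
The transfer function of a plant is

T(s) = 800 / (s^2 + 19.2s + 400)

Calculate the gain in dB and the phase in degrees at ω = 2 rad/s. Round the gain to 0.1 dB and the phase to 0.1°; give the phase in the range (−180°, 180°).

6.1 dB, -5.5°

At s = jω = j2:
quadratic: (j2)² + 19.2·j2 + 400 = 396 + j38.4 → |·| ≈ 397.86, ∠ ≈ 5.54°
|T| = 800 / 397.86 ≈ 2.0108
Gain = 20 log₁₀(2.0108) ≈ 6.07 dB
∠T = 0.00° − 5.54° = -5.54°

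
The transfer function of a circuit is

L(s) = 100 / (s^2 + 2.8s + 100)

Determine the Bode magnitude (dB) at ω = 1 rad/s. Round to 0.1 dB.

At s = jω = j1:
quadratic: (j1)² + 2.8·j1 + 100 = 99 + j2.8 → |·| ≈ 99.04, ∠ ≈ 1.62°
|L| = 100 / 99.04 ≈ 1.0097
Gain = 20 log₁₀(1.0097) ≈ 0.08 dB

0.1 dB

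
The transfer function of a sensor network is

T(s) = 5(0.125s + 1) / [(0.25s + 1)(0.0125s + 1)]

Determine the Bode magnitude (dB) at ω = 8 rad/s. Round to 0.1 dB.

10.0 dB

At ω = 8 rad/s:
zero (1 + j8·0.125) = 1 + j1 → |·| ≈ 1.4142, ∠ ≈ 45.00°
pole (1 + j8·0.25) = 1 + j2 → |·| ≈ 2.2361, ∠ ≈ 63.43°
pole (1 + j8·0.0125) = 1 + j0.1 → |·| ≈ 1.005, ∠ ≈ 5.71°
|T| = 5 · 1.4142 / (2.2361 · 1.005) ≈ 3.1465
Gain = 20 log₁₀(3.1465) ≈ 9.96 dB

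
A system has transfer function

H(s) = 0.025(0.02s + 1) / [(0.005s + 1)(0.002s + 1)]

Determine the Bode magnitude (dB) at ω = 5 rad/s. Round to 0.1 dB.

At ω = 5 rad/s:
zero (1 + j5·0.02) = 1 + j0.1 → |·| ≈ 1.005, ∠ ≈ 5.71°
pole (1 + j5·0.005) = 1 + j0.025 → |·| ≈ 1.0003, ∠ ≈ 1.43°
pole (1 + j5·0.002) = 1 + j0.01 → |·| ≈ 1, ∠ ≈ 0.57°
|H| = 0.025 · 1.005 / (1.0003 · 1) ≈ 0.025117
Gain = 20 log₁₀(0.025117) ≈ -32.00 dB

-32.0 dB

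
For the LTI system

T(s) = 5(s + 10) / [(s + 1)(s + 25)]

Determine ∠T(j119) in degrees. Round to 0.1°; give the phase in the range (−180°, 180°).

At s = jω = j119:
zero (s+10): 10 + j119 → |·| = √(10²+119²) = √14261 ≈ 119.42, ∠ = arctan(119/10) ≈ 85.20°
pole (s+1): 1 + j119 → |·| = √(1²+119²) = √14162 ≈ 119, ∠ = arctan(119/1) ≈ 89.52°
pole (s+25): 25 + j119 → |·| = √(25²+119²) = √14786 ≈ 121.6, ∠ = arctan(119/25) ≈ 78.14°
∠T = 85.20° − 167.66° = -82.46°

-82.5°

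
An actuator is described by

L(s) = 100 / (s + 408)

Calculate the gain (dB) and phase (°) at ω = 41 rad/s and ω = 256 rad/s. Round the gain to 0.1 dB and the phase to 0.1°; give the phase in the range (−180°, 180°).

ω = 41: -12.3 dB, -5.7°; ω = 256: -13.7 dB, -32.1°

At s = jω = j41:
pole (s+408): 408 + j41 → |·| = √(408²+41²) = √168145 ≈ 410.05, ∠ = arctan(41/408) ≈ 5.74°
|L| = 100 / 410.05 ≈ 0.24387
Gain = 20 log₁₀(0.24387) ≈ -12.26 dB
∠L = 0.00° − 5.74° = -5.74°

At s = jω = j256:
pole (s+408): 408 + j256 → |·| = √(408²+256²) = √232000 ≈ 481.66, ∠ = arctan(256/408) ≈ 32.11°
|L| = 100 / 481.66 ≈ 0.20762
Gain = 20 log₁₀(0.20762) ≈ -13.65 dB
∠L = 0.00° − 32.11° = -32.11°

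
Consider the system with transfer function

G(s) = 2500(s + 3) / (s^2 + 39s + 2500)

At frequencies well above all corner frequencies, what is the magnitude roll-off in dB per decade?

Each pole contributes −20 dB/decade at high frequency; each zero contributes +20 dB/decade.
Net: 1 zero(s) − 2 pole(s) → -20 dB/decade.

-20 dB/decade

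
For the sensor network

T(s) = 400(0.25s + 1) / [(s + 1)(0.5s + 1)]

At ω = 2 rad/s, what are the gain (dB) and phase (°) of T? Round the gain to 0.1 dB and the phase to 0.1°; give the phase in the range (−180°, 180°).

43.0 dB, -81.9°

At ω = 2 rad/s:
zero (1 + j2·0.25) = 1 + j0.5 → |·| ≈ 1.118, ∠ ≈ 26.57°
pole (1 + j2·1) = 1 + j2 → |·| ≈ 2.2361, ∠ ≈ 63.43°
pole (1 + j2·0.5) = 1 + j1 → |·| ≈ 1.4142, ∠ ≈ 45.00°
|T| = 400 · 1.118 / (2.2361 · 1.4142) ≈ 141.42
Gain = 20 log₁₀(141.42) ≈ 43.01 dB
∠T = (26.57°) − (63.43° + 45.00°) = -81.86°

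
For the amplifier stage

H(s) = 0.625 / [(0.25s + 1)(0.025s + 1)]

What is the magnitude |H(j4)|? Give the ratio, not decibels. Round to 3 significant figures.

At ω = 4 rad/s:
pole (1 + j4·0.25) = 1 + j1 → |·| ≈ 1.4142, ∠ ≈ 45.00°
pole (1 + j4·0.025) = 1 + j0.1 → |·| ≈ 1.005, ∠ ≈ 5.71°
|H| = 0.625 · 1 / (1.4142 · 1.005) ≈ 0.43975

0.440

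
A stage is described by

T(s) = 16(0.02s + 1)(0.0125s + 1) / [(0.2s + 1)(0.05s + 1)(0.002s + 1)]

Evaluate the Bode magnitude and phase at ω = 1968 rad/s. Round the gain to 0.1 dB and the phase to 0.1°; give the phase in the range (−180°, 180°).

-20.1 dB, -78.8°

At ω = 1968 rad/s:
zero (1 + j1968·0.02) = 1 + j39.36 → |·| ≈ 39.373, ∠ ≈ 88.54°
zero (1 + j1968·0.0125) = 1 + j24.6 → |·| ≈ 24.62, ∠ ≈ 87.67°
pole (1 + j1968·0.2) = 1 + j393.6 → |·| ≈ 393.6, ∠ ≈ 89.85°
pole (1 + j1968·0.05) = 1 + j98.4 → |·| ≈ 98.405, ∠ ≈ 89.42°
pole (1 + j1968·0.002) = 1 + j3.936 → |·| ≈ 4.061, ∠ ≈ 75.74°
|T| = 16 · 39.373 · 24.62 / (393.6 · 98.405 · 4.061) ≈ 0.098606
Gain = 20 log₁₀(0.098606) ≈ -20.12 dB
∠T = (88.54° + 87.67°) − (89.85° + 89.42° + 75.74°) = -78.80°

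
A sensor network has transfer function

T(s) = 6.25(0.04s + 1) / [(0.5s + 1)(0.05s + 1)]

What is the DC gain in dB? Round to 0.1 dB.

T(0) = 6.25 · 1 / 1 = 6.25
20 log₁₀(6.25) ≈ 15.92 dB

15.9 dB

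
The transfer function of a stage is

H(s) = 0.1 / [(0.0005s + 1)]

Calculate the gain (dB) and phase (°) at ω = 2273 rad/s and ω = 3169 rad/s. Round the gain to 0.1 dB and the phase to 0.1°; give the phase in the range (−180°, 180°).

At ω = 2273 rad/s:
pole (1 + j2273·0.0005) = 1 + j1.1365 → |·| ≈ 1.5138, ∠ ≈ 48.66°
|H| = 0.1 · 1 / (1.5138) ≈ 0.066059
Gain = 20 log₁₀(0.066059) ≈ -23.60 dB
∠H = (0°) − (48.66°) = -48.66°

At ω = 3169 rad/s:
pole (1 + j3169·0.0005) = 1 + j1.5845 → |·| ≈ 1.8737, ∠ ≈ 57.74°
|H| = 0.1 · 1 / (1.8737) ≈ 0.05337
Gain = 20 log₁₀(0.05337) ≈ -25.45 dB
∠H = (0°) − (57.74°) = -57.74°

ω = 2273: -23.6 dB, -48.7°; ω = 3169: -25.5 dB, -57.7°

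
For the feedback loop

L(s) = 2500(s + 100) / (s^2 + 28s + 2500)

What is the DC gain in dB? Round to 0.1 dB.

40.0 dB

L(0) = 2500·100 / 2500 = 100
20 log₁₀(100) ≈ 40.00 dB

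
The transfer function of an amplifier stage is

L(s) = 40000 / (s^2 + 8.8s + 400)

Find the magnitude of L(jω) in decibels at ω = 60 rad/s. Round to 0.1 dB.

21.8 dB

At s = jω = j60:
quadratic: (j60)² + 8.8·j60 + 400 = -3200 + j528 → |·| ≈ 3243.3, ∠ ≈ 170.63°
|L| = 40000 / 3243.3 ≈ 12.333
Gain = 20 log₁₀(12.333) ≈ 21.82 dB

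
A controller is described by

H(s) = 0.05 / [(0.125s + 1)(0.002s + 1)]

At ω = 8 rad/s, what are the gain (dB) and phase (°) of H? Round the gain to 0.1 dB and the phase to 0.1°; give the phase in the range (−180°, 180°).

-29.0 dB, -45.9°

At ω = 8 rad/s:
pole (1 + j8·0.125) = 1 + j1 → |·| ≈ 1.4142, ∠ ≈ 45.00°
pole (1 + j8·0.002) = 1 + j0.016 → |·| ≈ 1.0001, ∠ ≈ 0.92°
|H| = 0.05 · 1 / (1.4142 · 1.0001) ≈ 0.035352
Gain = 20 log₁₀(0.035352) ≈ -29.03 dB
∠H = (0°) − (45.00° + 0.92°) = -45.92°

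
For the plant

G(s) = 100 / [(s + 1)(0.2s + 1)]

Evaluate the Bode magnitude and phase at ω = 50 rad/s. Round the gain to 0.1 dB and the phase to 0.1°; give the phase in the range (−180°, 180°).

At ω = 50 rad/s:
pole (1 + j50·1) = 1 + j50 → |·| ≈ 50.01, ∠ ≈ 88.85°
pole (1 + j50·0.2) = 1 + j10 → |·| ≈ 10.05, ∠ ≈ 84.29°
|G| = 100 · 1 / (50.01 · 10.05) ≈ 0.19897
Gain = 20 log₁₀(0.19897) ≈ -14.02 dB
∠G = (0°) − (88.85° + 84.29°) = -173.14°

-14.0 dB, -173.1°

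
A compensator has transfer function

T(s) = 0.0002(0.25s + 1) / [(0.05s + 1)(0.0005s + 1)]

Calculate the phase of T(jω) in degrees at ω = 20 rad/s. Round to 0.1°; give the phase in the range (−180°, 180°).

33.1°

At ω = 20 rad/s:
zero (1 + j20·0.25) = 1 + j5 → |·| ≈ 5.099, ∠ ≈ 78.69°
pole (1 + j20·0.05) = 1 + j1 → |·| ≈ 1.4142, ∠ ≈ 45.00°
pole (1 + j20·0.0005) = 1 + j0.01 → |·| ≈ 1, ∠ ≈ 0.57°
∠T = (78.69°) − (45.00° + 0.57°) = 33.12°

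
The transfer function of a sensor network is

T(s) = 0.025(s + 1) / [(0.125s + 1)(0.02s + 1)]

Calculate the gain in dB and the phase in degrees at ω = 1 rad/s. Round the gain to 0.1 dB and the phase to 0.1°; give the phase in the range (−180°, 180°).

-29.1 dB, 36.7°

At ω = 1 rad/s:
zero (1 + j1·1) = 1 + j1 → |·| ≈ 1.4142, ∠ ≈ 45.00°
pole (1 + j1·0.125) = 1 + j0.125 → |·| ≈ 1.0078, ∠ ≈ 7.13°
pole (1 + j1·0.02) = 1 + j0.02 → |·| ≈ 1.0002, ∠ ≈ 1.15°
|T| = 0.025 · 1.4142 / (1.0078 · 1.0002) ≈ 0.035074
Gain = 20 log₁₀(0.035074) ≈ -29.10 dB
∠T = (45.00°) − (7.13° + 1.15°) = 36.72°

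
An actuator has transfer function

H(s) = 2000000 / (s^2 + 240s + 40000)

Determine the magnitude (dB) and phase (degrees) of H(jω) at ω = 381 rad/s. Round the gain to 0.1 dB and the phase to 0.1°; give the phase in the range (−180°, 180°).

At s = jω = j381:
quadratic: (j381)² + 240·j381 + 40000 = -105161 + j91440 → |·| ≈ 1.3936e+05, ∠ ≈ 138.99°
|H| = 2000000 / 1.3936e+05 ≈ 14.351
Gain = 20 log₁₀(14.351) ≈ 23.14 dB
∠H = 0.00° − 138.99° = -138.99°

23.1 dB, -139.0°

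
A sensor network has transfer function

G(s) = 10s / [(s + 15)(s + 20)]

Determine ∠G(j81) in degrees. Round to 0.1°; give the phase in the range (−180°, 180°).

-65.6°

At s = jω = j81:
zero at origin: s = j81 → |·| = 81, ∠ = 90.00°
pole (s+15): 15 + j81 → |·| = √(15²+81²) = √6786 ≈ 82.377, ∠ = arctan(81/15) ≈ 79.51°
pole (s+20): 20 + j81 → |·| = √(20²+81²) = √6961 ≈ 83.433, ∠ = arctan(81/20) ≈ 76.13°
∠G = 90.00° − 155.64° = -65.64°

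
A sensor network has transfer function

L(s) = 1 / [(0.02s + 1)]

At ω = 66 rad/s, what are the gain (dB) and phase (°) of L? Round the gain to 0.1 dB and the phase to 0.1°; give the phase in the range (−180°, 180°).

-4.4 dB, -52.9°

At ω = 66 rad/s:
pole (1 + j66·0.02) = 1 + j1.32 → |·| ≈ 1.656, ∠ ≈ 52.85°
|L| = 1 · 1 / (1.656) ≈ 0.60386
Gain = 20 log₁₀(0.60386) ≈ -4.38 dB
∠L = (0°) − (52.85°) = -52.85°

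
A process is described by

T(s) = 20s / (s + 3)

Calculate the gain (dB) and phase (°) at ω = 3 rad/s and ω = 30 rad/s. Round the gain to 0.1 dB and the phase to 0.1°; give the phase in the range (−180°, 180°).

At s = jω = j3:
zero at origin: s = j3 → |·| = 3, ∠ = 90.00°
pole (s+3): 3 + j3 → |·| = √(3²+3²) = √18 ≈ 4.2426, ∠ = arctan(3/3) ≈ 45.00°
|T| = 20 · 3 / 4.2426 ≈ 14.142
Gain = 20 log₁₀(14.142) ≈ 23.01 dB
∠T = 90.00° − 45.00° = 45.00°

At s = jω = j30:
zero at origin: s = j30 → |·| = 30, ∠ = 90.00°
pole (s+3): 3 + j30 → |·| = √(3²+30²) = √909 ≈ 30.15, ∠ = arctan(30/3) ≈ 84.29°
|T| = 20 · 30 / 30.15 ≈ 19.9
Gain = 20 log₁₀(19.9) ≈ 25.98 dB
∠T = 90.00° − 84.29° = 5.71°

ω = 3: 23.0 dB, 45.0°; ω = 30: 26.0 dB, 5.7°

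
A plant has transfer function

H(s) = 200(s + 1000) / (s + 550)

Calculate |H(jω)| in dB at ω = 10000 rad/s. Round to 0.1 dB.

At s = jω = j10000:
zero (s+1000): 1000 + j10000 → |·| = √(1000²+10000²) = √101000000 ≈ 10050, ∠ = arctan(10000/1000) ≈ 84.29°
pole (s+550): 550 + j10000 → |·| = √(550²+10000²) = √100302500 ≈ 10015, ∠ = arctan(10000/550) ≈ 86.85°
|H| = 200 · 10050 / 10015 ≈ 200.7
Gain = 20 log₁₀(200.7) ≈ 46.05 dB

46.1 dB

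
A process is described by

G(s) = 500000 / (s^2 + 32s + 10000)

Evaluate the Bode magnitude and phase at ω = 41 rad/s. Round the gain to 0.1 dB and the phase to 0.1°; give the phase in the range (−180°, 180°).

At s = jω = j41:
quadratic: (j41)² + 32·j41 + 10000 = 8319 + j1312 → |·| ≈ 8421.8, ∠ ≈ 8.96°
|G| = 500000 / 8421.8 ≈ 59.37
Gain = 20 log₁₀(59.37) ≈ 35.47 dB
∠G = 0.00° − 8.96° = -8.96°

35.5 dB, -9.0°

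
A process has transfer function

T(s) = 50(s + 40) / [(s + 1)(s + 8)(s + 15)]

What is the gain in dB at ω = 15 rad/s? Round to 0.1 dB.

At s = jω = j15:
zero (s+40): 40 + j15 → |·| = √(40²+15²) = √1825 ≈ 42.72, ∠ = arctan(15/40) ≈ 20.56°
pole (s+1): 1 + j15 → |·| = √(1²+15²) = √226 ≈ 15.033, ∠ = arctan(15/1) ≈ 86.19°
pole (s+8): 8 + j15 → |·| = √(8²+15²) = √289 ≈ 17, ∠ = arctan(15/8) ≈ 61.93°
pole (s+15): 15 + j15 → |·| = √(15²+15²) = √450 ≈ 21.213, ∠ = arctan(15/15) ≈ 45.00°
|T| = 50 · 42.72 / 5421.2 ≈ 0.39401
Gain = 20 log₁₀(0.39401) ≈ -8.09 dB

-8.1 dB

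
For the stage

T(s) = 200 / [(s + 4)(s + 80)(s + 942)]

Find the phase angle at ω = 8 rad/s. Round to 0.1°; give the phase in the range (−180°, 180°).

At s = jω = j8:
pole (s+4): 4 + j8 → |·| = √(4²+8²) = √80 ≈ 8.9443, ∠ = arctan(8/4) ≈ 63.43°
pole (s+80): 80 + j8 → |·| = √(80²+8²) = √6464 ≈ 80.399, ∠ = arctan(8/80) ≈ 5.71°
pole (s+942): 942 + j8 → |·| = √(942²+8²) = √887428 ≈ 942.03, ∠ = arctan(8/942) ≈ 0.49°
∠T = 0.00° − 69.63° = -69.63°

-69.6°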